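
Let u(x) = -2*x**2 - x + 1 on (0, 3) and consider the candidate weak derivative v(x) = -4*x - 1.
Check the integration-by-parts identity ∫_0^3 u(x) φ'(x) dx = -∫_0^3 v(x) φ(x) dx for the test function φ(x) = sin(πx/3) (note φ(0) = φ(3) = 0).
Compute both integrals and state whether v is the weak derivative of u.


LHS = 42/π, RHS = 42/π. Yes, v = u' weakly.

u(x) = -2*x**2 - x + 1, classical derivative u'(x) = -4*x - 1.
φ(x) = sin(πx/3), so φ'(x) = π*cos(π*x/3)/3.
Note φ(0) = φ(3) = 0, so the boundary term u·φ vanishes.
LHS = ∫_0^3 u(x) φ'(x) dx = ∫_0^3 (-2*π*x^2*cos(π*x/3)/3 - π*x*cos(π*x/3)/3 + π*cos(π*x/3)/3) dx. Term by term:
  ∫_0^3 π*cos(π*x/3)/3 dx = 0;  ∫_0^3 -2*π*x^2*cos(π*x/3)/3 dx = 36/π;  ∫_0^3 -π*x*cos(π*x/3)/3 dx = 6/π.
Sum: 0 + 36/π + 6/π = 42/π.
So LHS = 42/π.
∫_0^3 v(x) φ(x) dx = ∫_0^3 (-4*x*sin(π*x/3) - sin(π*x/3)) dx. Term by term:
  ∫_0^3 -sin(π*x/3) dx = -6/π;  ∫_0^3 -4*x*sin(π*x/3) dx = -36/π.
Sum: -6/π − 36/π = -42/π.
So RHS = -∫_0^3 v(x) φ(x) dx = 42/π.
LHS = RHS, so the identity holds for this test φ.
Moreover u is smooth here and v(x) = u'(x) = -4*x - 1 pointwise, so the identity holds for every test function. Hence v is the weak derivative of u.


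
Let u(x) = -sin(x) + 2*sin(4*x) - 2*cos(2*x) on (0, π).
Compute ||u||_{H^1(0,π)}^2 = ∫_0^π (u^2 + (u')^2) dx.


||u||_{H^1(0,π)}^2 = -40/3 + 45*π

u'(x) = 4*sin(2*x) - cos(x) + 8*cos(4*x).
Expand u² and (u')² and integrate term by term on (0, π), using: for integers n ≥ 1, ∫_0^π sin²(nx) dx = ∫_0^π cos²(nx) dx = π/2; for n ≠ n', ∫_0^π sin(nx)sin(n'x) dx = ∫_0^π cos(nx)cos(n'x) dx = 0; and by product-to-sum, ∫_0^π sin(nx)cos(n'x) dx = ½∫_0^π [sin((n+n')x) + sin((n−n')x)] dx, which is 0 when n+n' is even and 2n/(n²−n'²) when n+n' is odd (it need not vanish on (0, π)).
  u² squared terms: (-1)²·∫sin(x)² dx = 1·π/2 = π/2;  (-2)²·∫cos(2x)² dx = 4·π/2 = 2*π;  (2)²·∫sin(4x)² dx = 4·π/2 = 2*π.
  u² cross terms: 2·(-1)·(-2)·∫sin(x)·cos(2x) dx = 4·(-2/3) = -8/3;  2·(-1)·(2)·∫sin(x)·sin(4x) dx = -4·(0) = 0;  2·(-2)·(2)·∫cos(2x)·sin(4x) dx = -8·(0) = 0.
  So ∫_0^π u² dx = π/2 + 2*π + 2*π − 8/3 + 0 + 0 = -8/3 + 9*π/2.
  (u')² squared terms: (-1)²·∫cos(x)² dx = 1·π/2 = π/2;  (4)²·∫sin(2x)² dx = 16·π/2 = 8*π;  (8)²·∫cos(4x)² dx = 64·π/2 = 32*π.
  (u')² cross terms: 2·(-1)·(4)·∫cos(x)·sin(2x) dx = -8·(4/3) = -32/3;  2·(-1)·(8)·∫cos(x)·cos(4x) dx = -16·(0) = 0;  2·(4)·(8)·∫sin(2x)·cos(4x) dx = 64·(0) = 0.
  So ∫_0^π (u')² dx = π/2 + 8*π + 32*π − 32/3 + 0 + 0 = -32/3 + 81*π/2.
||u||_{H^1}^2 = (-8/3 + 9*π/2) + (-32/3 + 81*π/2) = -40/3 + 45*π.


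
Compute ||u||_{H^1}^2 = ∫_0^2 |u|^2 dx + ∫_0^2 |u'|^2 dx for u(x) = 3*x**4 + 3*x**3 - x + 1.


||u||_{H^1}^2 = 685312/105

The H^1 norm (squared) on an interval (0, L) is
  ||u||_{H^1}^2 = ∫_0^L u(x)^2 dx + ∫_0^L u'(x)^2 dx.
Compute u'(x) = 12*x**3 + 9*x**2 - 1.
Then u(x)^2 = 9*x**8 + 18*x**7 + 9*x**6 - 6*x**5 + 6*x**3 + x**2 - 2*x + 1 and u'(x)^2 = 144*x**6 + 216*x**5 + 81*x**4 - 24*x**3 - 18*x**2 + 1.
Integrate each monomial from 0 to 2 using ∫_0^2 c·x^n dx = c·2^(n+1)/(n+1):
  ∫_0^2 u(x)^2 dx = ∫_0^2 (9*x^8 + 18*x^7 + 9*x^6 - 6*x^5 + 6*x^3 + x^2 - 2*x + 1) dx. Term by term:
    ∫_0^2 9*x^8 dx = 512;  ∫_0^2 18*x^7 dx = 576;  ∫_0^2 9*x^6 dx = 1152/7;
    ∫_0^2 -6*x^5 dx = -64;  ∫_0^2 6*x^3 dx = 24;  ∫_0^2 x^2 dx = 8/3;
    ∫_0^2 -2*x dx = -4;  ∫_0^2 1 dx = 2.
  Sum: 512 + 576 + 1152/7 − 64 + 24 + 8/3 − 4 + 2 = 25478/21.
  ∫_0^2 u'(x)^2 dx = ∫_0^2 (144*x^6 + 216*x^5 + 81*x^4 - 24*x^3 - 18*x^2 + 1) dx. Term by term:
    ∫_0^2 144*x^6 dx = 18432/7;  ∫_0^2 216*x^5 dx = 2304;  ∫_0^2 81*x^4 dx = 2592/5;
    ∫_0^2 -24*x^3 dx = -96;  ∫_0^2 -18*x^2 dx = -48;  ∫_0^2 1 dx = 2.
  Sum: 18432/7 + 2304 + 2592/5 − 96 − 48 + 2 = 185974/35.
Adding: ||u||_{H^1}^2 = 25478/21 + 185974/35 = 685312/105.


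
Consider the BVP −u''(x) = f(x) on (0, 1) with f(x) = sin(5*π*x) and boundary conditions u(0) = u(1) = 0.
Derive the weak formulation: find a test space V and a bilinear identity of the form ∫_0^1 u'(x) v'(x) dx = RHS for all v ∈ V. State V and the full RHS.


V = H^1_0(0, 1) (so v(0) = v(1) = 0); weak form: ∫_0^1 u'v' dx = ∫_0^1 (sin(5*π*x)) v dx for all v ∈ V.

Multiply both sides by a test function v and integrate from 0 to 1:
  ∫_0^1 −u''(x) v(x) dx = ∫_0^1 f(x) v(x) dx.
Integrate the LHS by parts once:
  ∫_0^1 −u'' v dx = −[u'(x) v(x)]_0^1 + ∫_0^1 u'(x) v'(x) dx.
Thus ∫_0^1 u'(x) v'(x) dx = ∫_0^1 f(x) v(x) dx + [u'(x) v(x)]_0^1.
Choose V so that boundary terms are either known or forced to vanish.
u is Dirichlet: u(0) = u(1) = 0. Let V = H^1_0(0, 1); then v(0) = v(1) = 0, and [u' v]_0^1 = 0.
Weak formulation: find u (satisfying any essential BC) such that ∫_0^1 u'(x) v'(x) dx = ∫_0^1 f v dx for all v ∈ V.
Substituting f(x) = sin(5*π*x), the right-hand side is ∫_0^1 (sin(5*π*x)) v dx.


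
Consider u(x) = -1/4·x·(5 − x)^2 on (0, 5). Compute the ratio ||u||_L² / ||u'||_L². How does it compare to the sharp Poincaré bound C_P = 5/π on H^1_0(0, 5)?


||u||_L² / ||u'||_L² = 5*sqrt(14)/14 < C_P = 5/π.

u(x) = -1/4·x·(5 − x)^2, so u'(x) = (5 - 3*x)*(x - 5)/4.
u(x) = -1/4·x·(5 − x)^2 vanishes at x = 0 and x = 5, so u ∈ H^1_0(0, 5). Differentiate via the product rule and integrate the resulting polynomials term by term.
  ∫_0^5 u² dx = ∫_0^5 (x^6/16 - 5*x^5/4 + 75*x^4/8 - 125*x^3/4 + 625*x^2/16) dx. Term by term:
    ∫_0^5 x^6/16 dx = 78125/112;  ∫_0^5 -5*x^5/4 dx = -78125/24;  ∫_0^5 75*x^4/8 dx = 46875/8;
    ∫_0^5 -125*x^3/4 dx = -78125/16;  ∫_0^5 625*x^2/16 dx = 78125/48.
  Sum: 78125/112 − 78125/24 + 46875/8 − 78125/16 + 78125/48 = 15625/336.
  ∫_0^5 (u')² dx = ∫_0^5 (9*x^4/16 - 15*x^3/2 + 275*x^2/8 - 125*x/2 + 625/16) dx. Term by term:
    ∫_0^5 9*x^4/16 dx = 5625/16;  ∫_0^5 -15*x^3/2 dx = -9375/8;  ∫_0^5 275*x^2/8 dx = 34375/24;
    ∫_0^5 -125*x/2 dx = -3125/4;  ∫_0^5 625/16 dx = 3125/16.
  Sum: 5625/16 − 9375/8 + 34375/24 − 3125/4 + 3125/16 = 625/24.
∫_0^5 u² dx = 15625/336, so ||u||_L² = 125*sqrt(21)/84.
∫_0^5 (u')² dx = 625/24, so ||u'||_L² = 25*sqrt(6)/12.
Ratio ||u||_L² / ||u'||_L² = 5*sqrt(14)/14.
Sharp Poincaré constant on H^1_0(0, 5) is C_P = L/π = 5/π, achieved by sin(π/5·x).
A polynomial bump cannot attain the sharp Poincaré constant (only the first sine eigenfunction does), so the ratio is strictly less than C_P, consistent with ||u||_L² ≤ C_P ||u'||_L².


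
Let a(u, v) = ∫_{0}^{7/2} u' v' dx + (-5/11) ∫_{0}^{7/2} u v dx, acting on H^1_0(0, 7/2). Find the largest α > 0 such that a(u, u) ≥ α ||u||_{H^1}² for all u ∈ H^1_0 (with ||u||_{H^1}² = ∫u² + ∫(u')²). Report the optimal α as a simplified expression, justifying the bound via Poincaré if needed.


α = (-245 + 44*π^2)/(11*(4*π^2 + 49))

Coercivity of a(·,·) on H^1_0(0, 7/2) means a(u, u) ≥ α ||u||_{H^1}² for every u ∈ H^1_0.
The interval has length L = 7/2, and Poincaré/coercivity depend only on L. Here a(u, u) = ∫(u')² + (-5/11)·∫u².
Here c = -5/11 < 0 with |c| < (π/L)² = 4*π^2/49, so coercivity still holds. The condition a(u,u) ≥ α||u||_{H^1}² reads (1−α)∫(u')² ≥ (α−c)∫u². Any admissible α is ≤ 1 (rapidly oscillating u have ∫u²/∫(u')² → 0), and α = 1 would force 0 ≥ (1−c)∫u², impossible since c < 1; so 1−α > 0. By the sharp Poincaré inequality on H^1_0 of an interval of length L, ∫(u')² ≥ (π/L)²∫u² with equality for the first sine mode sin(π(x−x₀)/L) (x₀ the left endpoint), so the inequality holds for all u iff (1−α)(π/L)² ≥ α − c, i.e. α ≤ ((π/L)² + c)/((π/L)² + 1) = (1 + c(L/π)²)/(1 + (L/π)²). (Direct route, valid since c ≤ 0: Poincaré gives c∫u² ≥ c(L/π)²∫(u')², so a(u,u) ≥ (1 + c(L/π)²)∫(u')², while ||u||_{H^1}² ≤ (1 + (L/π)²)∫(u')²; dividing yields the same α.) With (π/L)² = 4*π^2/49 and c = -5/11, the largest admissible constant is α = ((π/L)² + c)/((π/L)² + 1).
Simplifying, α = (-245 + 44*π^2)/(11*(4*π^2 + 49)).


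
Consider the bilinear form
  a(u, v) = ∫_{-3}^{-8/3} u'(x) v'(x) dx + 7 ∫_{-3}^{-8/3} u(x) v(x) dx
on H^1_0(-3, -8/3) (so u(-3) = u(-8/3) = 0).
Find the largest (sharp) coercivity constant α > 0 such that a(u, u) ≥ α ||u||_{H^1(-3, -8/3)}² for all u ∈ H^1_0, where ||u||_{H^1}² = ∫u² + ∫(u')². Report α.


α = 1

Coercivity of a(·,·) on H^1_0(-3, -8/3) means a(u, u) ≥ α ||u||_{H^1}² for every u ∈ H^1_0.
The interval has length L = 1/3, and Poincaré/coercivity depend only on L. Here a(u, u) = ∫(u')² + (7)·∫u².
Here c = 7 ≥ 1, so a(u,u) = ∫(u')² + c∫u² ≥ ∫(u')² + ∫u² = ||u||_{H^1}², i.e. α = 1 works. No larger α is possible: a(u,u) ≥ α||u||_{H^1}² means (1−α)∫(u')² ≥ (α−c)∫u², and for the modes u_n = sin(nπ(x−x₀)/L) (x₀ the left endpoint) one has ∫u_n²/∫(u_n')² = (L/(nπ))² → 0, so a(u_n,u_n)/||u_n||_{H^1}² → 1. Hence the optimal constant is α = 1.
Therefore α = 1.


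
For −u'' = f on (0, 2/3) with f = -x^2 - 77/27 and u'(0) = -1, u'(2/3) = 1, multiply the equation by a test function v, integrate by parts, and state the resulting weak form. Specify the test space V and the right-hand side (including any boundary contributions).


V = H^1(0, 2/3) (v unrestricted at boundary; u is determined up to an additive constant); weak form: ∫_0^2/3 u'v' dx = ∫_0^2/3 (-x^2 - 77/27) v dx + v(2/3) + v(0) for all v ∈ V.

Multiply both sides by a test function v and integrate from 0 to 2/3:
  ∫_0^2/3 −u''(x) v(x) dx = ∫_0^2/3 f(x) v(x) dx.
Integrate the LHS by parts once:
  ∫_0^2/3 −u'' v dx = −[u'(x) v(x)]_0^2/3 + ∫_0^2/3 u'(x) v'(x) dx.
Thus ∫_0^2/3 u'(x) v'(x) dx = ∫_0^2/3 f(x) v(x) dx + [u'(x) v(x)]_0^2/3.
Choose V so that boundary terms are either known or forced to vanish.
u has inhomogeneous Neumann u'(0) = -1, u'(2/3) = 1. [u' v]_0^2/3 = (1)·v(2/3) − (-1)·v(0) = v(2/3) + v(0). Take V = H^1(0, 2/3); boundary term becomes part of RHS.
Weak formulation: find u (satisfying any essential BC) such that ∫_0^2/3 u'(x) v'(x) dx = ∫_0^2/3 f v dx + v(2/3) + v(0) for all v ∈ V (Neumann data are natural BCs: they enter the RHS as boundary terms).
Substituting f(x) = -x^2 - 77/27, the right-hand side is ∫_0^2/3 (-x^2 - 77/27) v dx + v(2/3) + v(0).
Compatibility check (pure Neumann): taking v ≡ 1 ∈ V gives 0 = ∫_0^2/3 f dx + (1) − (-1), i.e. ∫_0^2/3 f dx must equal u'(0) − u'(2/3) = -2. Indeed ∫_0^2/3 (-x^2 - 77/27) dx = -2, so the data are compatible. The solution is then unique only up to an additive constant (fix it e.g. by requiring ∫_0^2/3 u dx = 0).


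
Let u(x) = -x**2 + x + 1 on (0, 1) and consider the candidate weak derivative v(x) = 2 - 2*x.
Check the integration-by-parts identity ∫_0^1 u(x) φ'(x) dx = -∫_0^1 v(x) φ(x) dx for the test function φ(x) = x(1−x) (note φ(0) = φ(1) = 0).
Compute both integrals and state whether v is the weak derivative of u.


LHS = 0, RHS = -1/6. No, v is not the weak derivative of u.

u(x) = -x**2 + x + 1, classical derivative u'(x) = 1 - 2*x.
φ(x) = x(1−x), so φ'(x) = 1 - 2*x.
Note φ(0) = φ(1) = 0, so the boundary term u·φ vanishes.
LHS = ∫_0^1 u(x) φ'(x) dx = ∫_0^1 (2*x^3 - 3*x^2 - x + 1) dx. Term by term:
  ∫_0^1 2*x^3 dx = 1/2;  ∫_0^1 -3*x^2 dx = -1;  ∫_0^1 -x dx = -1/2;
  ∫_0^1 1 dx = 1.
Sum: 1/2 − 1 − 1/2 + 1 = 0.
So LHS = 0.
∫_0^1 v(x) φ(x) dx = ∫_0^1 (2*x^3 - 4*x^2 + 2*x) dx. Term by term:
  ∫_0^1 2*x^3 dx = 1/2;  ∫_0^1 -4*x^2 dx = -4/3;  ∫_0^1 2*x dx = 1.
Sum: 1/2 − 4/3 + 1 = 1/6.
So RHS = -∫_0^1 v(x) φ(x) dx = -1/6.
LHS − RHS = 1/6 ≠ 0, so the identity fails.
(For a valid weak derivative the identity must hold for EVERY test function, in particular this one. The failure shows v is NOT the weak derivative of u.)
Correct weak derivative would be u'(x) = 1 - 2*x.


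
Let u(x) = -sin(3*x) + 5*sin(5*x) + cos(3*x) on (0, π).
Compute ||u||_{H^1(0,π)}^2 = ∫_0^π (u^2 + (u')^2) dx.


||u||_{H^1(0,π)}^2 = 335*π

u'(x) = -3*sin(3*x) - 3*cos(3*x) + 25*cos(5*x).
Expand u² and (u')² and integrate term by term on (0, π), using: for integers n ≥ 1, ∫_0^π sin²(nx) dx = ∫_0^π cos²(nx) dx = π/2; for n ≠ n', ∫_0^π sin(nx)sin(n'x) dx = ∫_0^π cos(nx)cos(n'x) dx = 0; and by product-to-sum, ∫_0^π sin(nx)cos(n'x) dx = ½∫_0^π [sin((n+n')x) + sin((n−n')x)] dx, which is 0 when n+n' is even and 2n/(n²−n'²) when n+n' is odd (it need not vanish on (0, π)).
  u² squared terms: (-1)²·∫sin(3x)² dx = 1·π/2 = π/2;  (5)²·∫sin(5x)² dx = 25·π/2 = 25*π/2;  (1)²·∫cos(3x)² dx = 1·π/2 = π/2.
  u² cross terms: 2·(-1)·(5)·∫sin(3x)·sin(5x) dx = -10·(0) = 0;  2·(-1)·(1)·∫sin(3x)·cos(3x) dx = -2·(0) = 0;  2·(5)·(1)·∫sin(5x)·cos(3x) dx = 10·(0) = 0.
  So ∫_0^π u² dx = π/2 + 25*π/2 + π/2 + 0 + 0 + 0 = 27*π/2.
  (u')² squared terms: (-3)²·∫cos(3x)² dx = 9·π/2 = 9*π/2;  (-3)²·∫sin(3x)² dx = 9·π/2 = 9*π/2;  (25)²·∫cos(5x)² dx = 625·π/2 = 625*π/2.
  (u')² cross terms: 2·(-3)·(-3)·∫cos(3x)·sin(3x) dx = 18·(0) = 0;  2·(-3)·(25)·∫cos(3x)·cos(5x) dx = -150·(0) = 0;  2·(-3)·(25)·∫sin(3x)·cos(5x) dx = -150·(0) = 0.
  So ∫_0^π (u')² dx = 9*π/2 + 9*π/2 + 625*π/2 + 0 + 0 + 0 = 643*π/2.
||u||_{H^1}^2 = (27*π/2) + (643*π/2) = 335*π.


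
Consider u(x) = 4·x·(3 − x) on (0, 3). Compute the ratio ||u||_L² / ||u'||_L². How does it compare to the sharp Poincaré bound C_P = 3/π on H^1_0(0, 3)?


||u||_L² / ||u'||_L² = 3*sqrt(10)/10 < C_P = 3/π.

u(x) = 4·x·(3 − x), so u'(x) = 12 - 8*x.
u(x) = 4·x·(3 − x) vanishes at x = 0 and x = 3, so u ∈ H^1_0(0, 3). Differentiate via the product rule and integrate the resulting polynomials term by term.
  ∫_0^3 u² dx = ∫_0^3 (16*x^4 - 96*x^3 + 144*x^2) dx. Term by term:
    ∫_0^3 16*x^4 dx = 3888/5;  ∫_0^3 -96*x^3 dx = -1944;  ∫_0^3 144*x^2 dx = 1296.
  Sum: 3888/5 − 1944 + 1296 = 648/5.
  ∫_0^3 (u')² dx = ∫_0^3 (64*x^2 - 192*x + 144) dx. Term by term:
    ∫_0^3 64*x^2 dx = 576;  ∫_0^3 -192*x dx = -864;  ∫_0^3 144 dx = 432.
  Sum: 576 − 864 + 432 = 144.
∫_0^3 u² dx = 648/5, so ||u||_L² = 18*sqrt(10)/5.
∫_0^3 (u')² dx = 144, so ||u'||_L² = 12.
Ratio ||u||_L² / ||u'||_L² = 3*sqrt(10)/10.
Sharp Poincaré constant on H^1_0(0, 3) is C_P = L/π = 3/π, achieved by sin(π/3·x).
A polynomial bump cannot attain the sharp Poincaré constant (only the first sine eigenfunction does), so the ratio is strictly less than C_P, consistent with ||u||_L² ≤ C_P ||u'||_L².


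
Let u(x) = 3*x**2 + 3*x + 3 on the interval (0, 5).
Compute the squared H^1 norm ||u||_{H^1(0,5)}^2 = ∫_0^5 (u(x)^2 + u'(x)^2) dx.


||u||_{H^1}^2 = 23655/2

The H^1 norm (squared) on an interval (0, L) is
  ||u||_{H^1}^2 = ∫_0^L u(x)^2 dx + ∫_0^L u'(x)^2 dx.
Compute u'(x) = 6*x + 3.
Then u(x)^2 = 9*x**4 + 18*x**3 + 27*x**2 + 18*x + 9 and u'(x)^2 = 36*x**2 + 36*x + 9.
Integrate each monomial from 0 to 5 using ∫_0^5 c·x^n dx = c·5^(n+1)/(n+1):
  ∫_0^5 u(x)^2 dx = ∫_0^5 (9*x^4 + 18*x^3 + 27*x^2 + 18*x + 9) dx. Term by term:
    ∫_0^5 9*x^4 dx = 5625;  ∫_0^5 18*x^3 dx = 5625/2;  ∫_0^5 27*x^2 dx = 1125;
    ∫_0^5 18*x dx = 225;  ∫_0^5 9 dx = 45.
  Sum: 5625 + 5625/2 + 1125 + 225 + 45 = 19665/2.
  ∫_0^5 u'(x)^2 dx = ∫_0^5 (36*x^2 + 36*x + 9) dx. Term by term:
    ∫_0^5 36*x^2 dx = 1500;  ∫_0^5 36*x dx = 450;  ∫_0^5 9 dx = 45.
  Sum: 1500 + 450 + 45 = 1995.
Adding: ||u||_{H^1}^2 = 19665/2 + 1995 = 23655/2.


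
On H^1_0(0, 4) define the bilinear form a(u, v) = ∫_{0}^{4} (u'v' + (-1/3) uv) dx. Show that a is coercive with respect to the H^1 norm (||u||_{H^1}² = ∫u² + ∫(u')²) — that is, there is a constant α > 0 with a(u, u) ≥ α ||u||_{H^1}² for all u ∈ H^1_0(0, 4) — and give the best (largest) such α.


α = (-16/3 + π^2)/(π^2 + 16)

Coercivity of a(·,·) on H^1_0(0, 4) means a(u, u) ≥ α ||u||_{H^1}² for every u ∈ H^1_0.
The interval has length L = 4, and Poincaré/coercivity depend only on L. Here a(u, u) = ∫(u')² + (-1/3)·∫u².
Here c = -1/3 < 0 with |c| < (π/L)² = π^2/16, so coercivity still holds. The condition a(u,u) ≥ α||u||_{H^1}² reads (1−α)∫(u')² ≥ (α−c)∫u². Any admissible α is ≤ 1 (rapidly oscillating u have ∫u²/∫(u')² → 0), and α = 1 would force 0 ≥ (1−c)∫u², impossible since c < 1; so 1−α > 0. By the sharp Poincaré inequality on H^1_0 of an interval of length L, ∫(u')² ≥ (π/L)²∫u² with equality for the first sine mode sin(π(x−x₀)/L) (x₀ the left endpoint), so the inequality holds for all u iff (1−α)(π/L)² ≥ α − c, i.e. α ≤ ((π/L)² + c)/((π/L)² + 1) = (1 + c(L/π)²)/(1 + (L/π)²). (Direct route, valid since c ≤ 0: Poincaré gives c∫u² ≥ c(L/π)²∫(u')², so a(u,u) ≥ (1 + c(L/π)²)∫(u')², while ||u||_{H^1}² ≤ (1 + (L/π)²)∫(u')²; dividing yields the same α.) With (π/L)² = π^2/16 and c = -1/3, the largest admissible constant is α = ((π/L)² + c)/((π/L)² + 1).
Simplifying, α = (-16/3 + π^2)/(π^2 + 16).


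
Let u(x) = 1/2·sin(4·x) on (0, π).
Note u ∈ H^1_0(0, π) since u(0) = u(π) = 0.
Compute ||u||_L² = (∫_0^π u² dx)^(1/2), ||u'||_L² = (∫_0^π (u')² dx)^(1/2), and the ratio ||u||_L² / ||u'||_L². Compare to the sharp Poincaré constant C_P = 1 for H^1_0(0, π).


||u||_L² / ||u'||_L² = 1/4 < C_P = 1.

u(x) = 1/2·sin(4·x), so u'(x) = 2*cos(4*x).
Writing u(x) = A·sin(kπx/L) with A = 1/2 and k = 4, use ∫_0^L sin²(kπx/L) dx = L/2 and ∫_0^L cos²(kπx/L) dx = L/2.
u² = 1/4·sin²(4·x) and (u')² = 4·cos²(4·x), and each of sin², cos² integrates to L/2 = π/2 over (0, π).
∫_0^π u² dx = π/8, so ||u||_L² = sqrt(2)*sqrt(π)/4.
∫_0^π (u')² dx = 2*π, so ||u'||_L² = sqrt(2)*sqrt(π).
Ratio ||u||_L² / ||u'||_L² = 1/4.
Sharp Poincaré constant on H^1_0(0, π) is C_P = L/π = 1, achieved by sin(x).
This is the k = 4 harmonic; the ratio L/(kπ) is strictly less than C_P = L/π, consistent with the sharp inequality ||u||_L² ≤ C_P ||u'||_L².


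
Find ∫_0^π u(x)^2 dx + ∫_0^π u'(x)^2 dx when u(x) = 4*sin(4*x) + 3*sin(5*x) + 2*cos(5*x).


||u||_{H^1(0,π)}^2 = -3328/9 + 305*π

u'(x) = -10*sin(5*x) + 16*cos(4*x) + 15*cos(5*x).
Expand u² and (u')² and integrate term by term on (0, π), using: for integers n ≥ 1, ∫_0^π sin²(nx) dx = ∫_0^π cos²(nx) dx = π/2; for n ≠ n', ∫_0^π sin(nx)sin(n'x) dx = ∫_0^π cos(nx)cos(n'x) dx = 0; and by product-to-sum, ∫_0^π sin(nx)cos(n'x) dx = ½∫_0^π [sin((n+n')x) + sin((n−n')x)] dx, which is 0 when n+n' is even and 2n/(n²−n'²) when n+n' is odd (it need not vanish on (0, π)).
  u² squared terms: (2)²·∫cos(5x)² dx = 4·π/2 = 2*π;  (3)²·∫sin(5x)² dx = 9·π/2 = 9*π/2;  (4)²·∫sin(4x)² dx = 16·π/2 = 8*π.
  u² cross terms: 2·(2)·(3)·∫cos(5x)·sin(5x) dx = 12·(0) = 0;  2·(2)·(4)·∫cos(5x)·sin(4x) dx = 16·(-8/9) = -128/9;  2·(3)·(4)·∫sin(5x)·sin(4x) dx = 24·(0) = 0.
  So ∫_0^π u² dx = 2*π + 9*π/2 + 8*π + 0 − 128/9 + 0 = -128/9 + 29*π/2.
  (u')² squared terms: (-10)²·∫sin(5x)² dx = 100·π/2 = 50*π;  (15)²·∫cos(5x)² dx = 225·π/2 = 225*π/2;  (16)²·∫cos(4x)² dx = 256·π/2 = 128*π.
  (u')² cross terms: 2·(-10)·(15)·∫sin(5x)·cos(5x) dx = -300·(0) = 0;  2·(-10)·(16)·∫sin(5x)·cos(4x) dx = -320·(10/9) = -3200/9;  2·(15)·(16)·∫cos(5x)·cos(4x) dx = 480·(0) = 0.
  So ∫_0^π (u')² dx = 50*π + 225*π/2 + 128*π + 0 − 3200/9 + 0 = -3200/9 + 581*π/2.
||u||_{H^1}^2 = (-128/9 + 29*π/2) + (-3200/9 + 581*π/2) = -3328/9 + 305*π.


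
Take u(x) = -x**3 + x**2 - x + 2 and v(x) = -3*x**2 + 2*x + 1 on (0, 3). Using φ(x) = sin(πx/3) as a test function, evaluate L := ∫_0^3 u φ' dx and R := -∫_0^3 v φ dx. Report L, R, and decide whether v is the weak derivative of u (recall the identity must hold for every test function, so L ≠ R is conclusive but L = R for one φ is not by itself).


LHS = -324/π^3 + 69/π, RHS = -324/π^3 + 57/π. No, v is not the weak derivative of u.

u(x) = -x**3 + x**2 - x + 2, classical derivative u'(x) = -3*x**2 + 2*x - 1.
φ(x) = sin(πx/3), so φ'(x) = π*cos(π*x/3)/3.
Note φ(0) = φ(3) = 0, so the boundary term u·φ vanishes.
LHS = ∫_0^3 u(x) φ'(x) dx = ∫_0^3 (-π*x^3*cos(π*x/3)/3 + π*x^2*cos(π*x/3)/3 - π*x*cos(π*x/3)/3 + 2*π*cos(π*x/3)/3) dx. Term by term:
  ∫_0^3 2*π*cos(π*x/3)/3 dx = 0;  ∫_0^3 -π*x*cos(π*x/3)/3 dx = 6/π;  ∫_0^3 -π*x^3*cos(π*x/3)/3 dx = -324/π^3 + 81/π;
  ∫_0^3 π*x^2*cos(π*x/3)/3 dx = -18/π.
Sum: 0 + 6/π + -324/π^3 + 81/π − 18/π = -324/π^3 + 69/π.
So LHS = -324/π^3 + 69/π.
∫_0^3 v(x) φ(x) dx = ∫_0^3 (-3*x^2*sin(π*x/3) + 2*x*sin(π*x/3) + sin(π*x/3)) dx. Term by term:
  ∫_0^3 -3*x^2*sin(π*x/3) dx = -81/π + 324/π^3;  ∫_0^3 2*x*sin(π*x/3) dx = 18/π;  ∫_0^3 sin(π*x/3) dx = 6/π.
Sum: -81/π + 324/π^3 + 18/π + 6/π = -57/π + 324/π^3.
So RHS = -∫_0^3 v(x) φ(x) dx = -324/π^3 + 57/π.
LHS − RHS = 12/π ≠ 0, so the identity fails.
(For a valid weak derivative the identity must hold for EVERY test function, in particular this one. The failure shows v is NOT the weak derivative of u.)
Correct weak derivative would be u'(x) = -3*x**2 + 2*x - 1.


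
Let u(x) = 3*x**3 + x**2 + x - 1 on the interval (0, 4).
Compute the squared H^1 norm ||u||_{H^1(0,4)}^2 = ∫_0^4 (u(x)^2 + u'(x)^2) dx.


||u||_{H^1}^2 = 1599624/35

The H^1 norm (squared) on an interval (0, L) is
  ||u||_{H^1}^2 = ∫_0^L u(x)^2 dx + ∫_0^L u'(x)^2 dx.
Compute u'(x) = 9*x**2 + 2*x + 1.
Then u(x)^2 = 9*x**6 + 6*x**5 + 7*x**4 - 4*x**3 - x**2 - 2*x + 1 and u'(x)^2 = 81*x**4 + 36*x**3 + 22*x**2 + 4*x + 1.
Integrate each monomial from 0 to 4 using ∫_0^4 c·x^n dx = c·4^(n+1)/(n+1):
  ∫_0^4 u(x)^2 dx = ∫_0^4 (9*x^6 + 6*x^5 + 7*x^4 - 4*x^3 - x^2 - 2*x + 1) dx. Term by term:
    ∫_0^4 9*x^6 dx = 147456/7;  ∫_0^4 6*x^5 dx = 4096;  ∫_0^4 7*x^4 dx = 7168/5;
    ∫_0^4 -4*x^3 dx = -256;  ∫_0^4 -x^2 dx = -64/3;  ∫_0^4 -2*x dx = -16;
    ∫_0^4 1 dx = 4.
  Sum: 147456/7 + 4096 + 7168/5 − 256 − 64/3 − 16 + 4 = 2762068/105.
  ∫_0^4 u'(x)^2 dx = ∫_0^4 (81*x^4 + 36*x^3 + 22*x^2 + 4*x + 1) dx. Term by term:
    ∫_0^4 81*x^4 dx = 82944/5;  ∫_0^4 36*x^3 dx = 2304;  ∫_0^4 22*x^2 dx = 1408/3;
    ∫_0^4 4*x dx = 32;  ∫_0^4 1 dx = 4.
  Sum: 82944/5 + 2304 + 1408/3 + 32 + 4 = 290972/15.
Adding: ||u||_{H^1}^2 = 2762068/105 + 290972/15 = 1599624/35.


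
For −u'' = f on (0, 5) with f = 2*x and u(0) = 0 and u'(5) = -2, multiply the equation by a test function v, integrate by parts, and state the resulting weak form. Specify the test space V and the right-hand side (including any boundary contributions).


V = {v ∈ H^1(0, 5) : v(0) = 0} (test functions vanish at x = 0 where u is specified); weak form: ∫_0^5 u'v' dx = ∫_0^5 (2*x) v dx − 2·v(5) for all v ∈ V.

Multiply both sides by a test function v and integrate from 0 to 5:
  ∫_0^5 −u''(x) v(x) dx = ∫_0^5 f(x) v(x) dx.
Integrate the LHS by parts once:
  ∫_0^5 −u'' v dx = −[u'(x) v(x)]_0^5 + ∫_0^5 u'(x) v'(x) dx.
Thus ∫_0^5 u'(x) v'(x) dx = ∫_0^5 f(x) v(x) dx + [u'(x) v(x)]_0^5.
Choose V so that boundary terms are either known or forced to vanish.
Mixed BC: u(0) = 0 (Dirichlet) and u'(5) = -2 (Neumann). Define V = {v ∈ H^1(0, 5) : v(0) = 0}. Then [u' v]_0^5 = u'(5)·v(5) − u'(0)·0 = − 2·v(5).
Weak formulation: find u (satisfying any essential BC) such that ∫_0^5 u'(x) v'(x) dx = ∫_0^5 f v dx − 2·v(5) for all v ∈ V (Dirichlet at 0 absorbed into V; Neumann datum at x = 5 contributes the boundary term).
Substituting f(x) = 2*x, the right-hand side is ∫_0^5 (2*x) v dx − 2·v(5).


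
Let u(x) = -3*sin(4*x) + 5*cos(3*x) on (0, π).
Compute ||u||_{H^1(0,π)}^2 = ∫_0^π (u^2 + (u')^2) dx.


||u||_{H^1(0,π)}^2 = -2400/7 + 403*π/2

u'(x) = -15*sin(3*x) - 12*cos(4*x).
Expand u² and (u')² and integrate term by term on (0, π), using: for integers n ≥ 1, ∫_0^π sin²(nx) dx = ∫_0^π cos²(nx) dx = π/2; for n ≠ n', ∫_0^π sin(nx)sin(n'x) dx = ∫_0^π cos(nx)cos(n'x) dx = 0; and by product-to-sum, ∫_0^π sin(nx)cos(n'x) dx = ½∫_0^π [sin((n+n')x) + sin((n−n')x)] dx, which is 0 when n+n' is even and 2n/(n²−n'²) when n+n' is odd (it need not vanish on (0, π)).
  u² squared terms: (-3)²·∫sin(4x)² dx = 9·π/2 = 9*π/2;  (5)²·∫cos(3x)² dx = 25·π/2 = 25*π/2.
  u² cross terms: 2·(-3)·(5)·∫sin(4x)·cos(3x) dx = -30·(8/7) = -240/7.
  So ∫_0^π u² dx = 9*π/2 + 25*π/2 − 240/7 = -240/7 + 17*π.
  (u')² squared terms: (-15)²·∫sin(3x)² dx = 225·π/2 = 225*π/2;  (-12)²·∫cos(4x)² dx = 144·π/2 = 72*π.
  (u')² cross terms: 2·(-15)·(-12)·∫sin(3x)·cos(4x) dx = 360·(-6/7) = -2160/7.
  So ∫_0^π (u')² dx = 225*π/2 + 72*π − 2160/7 = -2160/7 + 369*π/2.
||u||_{H^1}^2 = (-240/7 + 17*π) + (-2160/7 + 369*π/2) = -2400/7 + 403*π/2.


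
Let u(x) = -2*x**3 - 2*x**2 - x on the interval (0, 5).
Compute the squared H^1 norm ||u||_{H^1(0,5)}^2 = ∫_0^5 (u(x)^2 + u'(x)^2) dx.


||u||_{H^1}^2 = 2150705/21

The H^1 norm (squared) on an interval (0, L) is
  ||u||_{H^1}^2 = ∫_0^L u(x)^2 dx + ∫_0^L u'(x)^2 dx.
Compute u'(x) = -6*x**2 - 4*x - 1.
Then u(x)^2 = 4*x**6 + 8*x**5 + 8*x**4 + 4*x**3 + x**2 and u'(x)^2 = 36*x**4 + 48*x**3 + 28*x**2 + 8*x + 1.
Integrate each monomial from 0 to 5 using ∫_0^5 c·x^n dx = c·5^(n+1)/(n+1):
  ∫_0^5 u(x)^2 dx = ∫_0^5 (4*x^6 + 8*x^5 + 8*x^4 + 4*x^3 + x^2) dx. Term by term:
    ∫_0^5 4*x^6 dx = 312500/7;  ∫_0^5 8*x^5 dx = 62500/3;  ∫_0^5 8*x^4 dx = 5000;
    ∫_0^5 4*x^3 dx = 625;  ∫_0^5 x^2 dx = 125/3.
  Sum: 312500/7 + 62500/3 + 5000 + 625 + 125/3 = 498000/7.
  ∫_0^5 u'(x)^2 dx = ∫_0^5 (36*x^4 + 48*x^3 + 28*x^2 + 8*x + 1) dx. Term by term:
    ∫_0^5 36*x^4 dx = 22500;  ∫_0^5 48*x^3 dx = 7500;  ∫_0^5 28*x^2 dx = 3500/3;
    ∫_0^5 8*x dx = 100;  ∫_0^5 1 dx = 5.
  Sum: 22500 + 7500 + 3500/3 + 100 + 5 = 93815/3.
Adding: ||u||_{H^1}^2 = 498000/7 + 93815/3 = 2150705/21.


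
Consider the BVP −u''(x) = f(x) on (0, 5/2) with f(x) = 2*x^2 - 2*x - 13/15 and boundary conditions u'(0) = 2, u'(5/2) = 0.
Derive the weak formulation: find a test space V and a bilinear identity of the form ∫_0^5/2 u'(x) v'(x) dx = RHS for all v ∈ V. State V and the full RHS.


V = H^1(0, 5/2) (v unrestricted at boundary; u is determined up to an additive constant); weak form: ∫_0^5/2 u'v' dx = ∫_0^5/2 (2*x^2 - 2*x - 13/15) v dx − 2·v(0) for all v ∈ V.

Multiply both sides by a test function v and integrate from 0 to 5/2:
  ∫_0^5/2 −u''(x) v(x) dx = ∫_0^5/2 f(x) v(x) dx.
Integrate the LHS by parts once:
  ∫_0^5/2 −u'' v dx = −[u'(x) v(x)]_0^5/2 + ∫_0^5/2 u'(x) v'(x) dx.
Thus ∫_0^5/2 u'(x) v'(x) dx = ∫_0^5/2 f(x) v(x) dx + [u'(x) v(x)]_0^5/2.
Choose V so that boundary terms are either known or forced to vanish.
u has inhomogeneous Neumann u'(0) = 2, u'(5/2) = 0. [u' v]_0^5/2 = (0)·v(5/2) − (2)·v(0) = − 2·v(0). Take V = H^1(0, 5/2); boundary term becomes part of RHS.
Weak formulation: find u (satisfying any essential BC) such that ∫_0^5/2 u'(x) v'(x) dx = ∫_0^5/2 f v dx − 2·v(0) for all v ∈ V (Neumann data are natural BCs: they enter the RHS as boundary terms).
Substituting f(x) = 2*x^2 - 2*x - 13/15, the right-hand side is ∫_0^5/2 (2*x^2 - 2*x - 13/15) v dx − 2·v(0).
Compatibility check (pure Neumann): taking v ≡ 1 ∈ V gives 0 = ∫_0^5/2 f dx + (0) − (2), i.e. ∫_0^5/2 f dx must equal u'(0) − u'(5/2) = 2. Indeed ∫_0^5/2 (2*x^2 - 2*x - 13/15) dx = 2, so the data are compatible. The solution is then unique only up to an additive constant (fix it e.g. by requiring ∫_0^5/2 u dx = 0).


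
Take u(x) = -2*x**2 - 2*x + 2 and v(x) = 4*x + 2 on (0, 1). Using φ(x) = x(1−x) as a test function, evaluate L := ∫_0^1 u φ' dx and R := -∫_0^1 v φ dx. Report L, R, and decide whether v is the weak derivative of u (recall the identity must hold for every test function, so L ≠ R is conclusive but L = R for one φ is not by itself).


LHS = 2/3, RHS = -2/3. No, v is not the weak derivative of u.

u(x) = -2*x**2 - 2*x + 2, classical derivative u'(x) = -4*x - 2.
φ(x) = x(1−x), so φ'(x) = 1 - 2*x.
Note φ(0) = φ(1) = 0, so the boundary term u·φ vanishes.
LHS = ∫_0^1 u(x) φ'(x) dx = ∫_0^1 (4*x^3 + 2*x^2 - 6*x + 2) dx. Term by term:
  ∫_0^1 4*x^3 dx = 1;  ∫_0^1 2*x^2 dx = 2/3;  ∫_0^1 -6*x dx = -3;
  ∫_0^1 2 dx = 2.
Sum: 1 + 2/3 − 3 + 2 = 2/3.
So LHS = 2/3.
∫_0^1 v(x) φ(x) dx = ∫_0^1 (-4*x^3 + 2*x^2 + 2*x) dx. Term by term:
  ∫_0^1 -4*x^3 dx = -1;  ∫_0^1 2*x^2 dx = 2/3;  ∫_0^1 2*x dx = 1.
Sum: -1 + 2/3 + 1 = 2/3.
So RHS = -∫_0^1 v(x) φ(x) dx = -2/3.
LHS − RHS = 4/3 ≠ 0, so the identity fails.
(For a valid weak derivative the identity must hold for EVERY test function, in particular this one. The failure shows v is NOT the weak derivative of u.)
Correct weak derivative would be u'(x) = -4*x - 2.


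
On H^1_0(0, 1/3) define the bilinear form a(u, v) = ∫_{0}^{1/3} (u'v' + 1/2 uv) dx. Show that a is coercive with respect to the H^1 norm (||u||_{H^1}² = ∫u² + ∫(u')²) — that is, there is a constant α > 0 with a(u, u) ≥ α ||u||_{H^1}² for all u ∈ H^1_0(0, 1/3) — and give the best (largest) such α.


α = (1 + 18*π^2)/(2*(1 + 9*π^2))

Coercivity of a(·,·) on H^1_0(0, 1/3) means a(u, u) ≥ α ||u||_{H^1}² for every u ∈ H^1_0.
The interval has length L = 1/3, and Poincaré/coercivity depend only on L. Here a(u, u) = ∫(u')² + (1/2)·∫u².
Here 0 < c = 1/2 < 1. The condition a(u,u) ≥ α||u||_{H^1}² reads (1−α)∫(u')² ≥ (α−c)∫u². Any admissible α is ≤ 1 (rapidly oscillating u have ∫u²/∫(u')² → 0), and α = 1 would force 0 ≥ (1−c)∫u², impossible since c < 1; so 1−α > 0. By the sharp Poincaré inequality on H^1_0 of an interval of length L, ∫(u')² ≥ (π/L)²∫u² with equality for the first sine mode sin(π(x−x₀)/L) (x₀ the left endpoint), so the inequality holds for all u iff (1−α)(π/L)² ≥ α − c, i.e. α ≤ ((π/L)² + c)/((π/L)² + 1) = (1 + c(L/π)²)/(1 + (L/π)²). With (π/L)² = 9*π^2 and c = 1/2, the largest admissible constant is α = ((π/L)² + c)/((π/L)² + 1).
Simplifying, α = (1 + 18*π^2)/(2*(1 + 9*π^2)).


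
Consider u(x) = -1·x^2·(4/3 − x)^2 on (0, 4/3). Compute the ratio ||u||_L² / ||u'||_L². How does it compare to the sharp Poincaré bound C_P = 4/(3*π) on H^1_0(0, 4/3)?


||u||_L² / ||u'||_L² = 2*sqrt(3)/9 < C_P = 4/(3*π).

u(x) = -1·x^2·(4/3 − x)^2, so u'(x) = 4*x*(-9*x^2 + 18*x - 8)/9.
u(x) = -1·x^2·(4/3 − x)^2 vanishes at x = 0 and x = 4/3, so u ∈ H^1_0(0, 4/3). Differentiate via the product rule and integrate the resulting polynomials term by term.
  ∫_0^4/3 u² dx = ∫_0^4/3 (x^8 - 16*x^7/3 + 32*x^6/3 - 256*x^5/27 + 256*x^4/81) dx. Term by term:
    ∫_0^4/3 x^8 dx = 262144/177147;  ∫_0^4/3 -16*x^7/3 dx = -131072/19683;  ∫_0^4/3 32*x^6/3 dx = 524288/45927;
    ∫_0^4/3 -256*x^5/27 dx = -524288/59049;  ∫_0^4/3 256*x^4/81 dx = 262144/98415.
  Sum: 262144/177147 − 131072/19683 + 524288/45927 − 524288/59049 + 262144/98415 = 131072/6200145.
  ∫_0^4/3 (u')² dx = ∫_0^4/3 (16*x^6 - 64*x^5 + 832*x^4/9 - 512*x^3/9 + 1024*x^2/81) dx. Term by term:
    ∫_0^4/3 16*x^6 dx = 262144/15309;  ∫_0^4/3 -64*x^5 dx = -131072/2187;  ∫_0^4/3 832*x^4/9 dx = 851968/10935;
    ∫_0^4/3 -512*x^3/9 dx = -32768/729;  ∫_0^4/3 1024*x^2/81 dx = 65536/6561.
  Sum: 262144/15309 − 131072/2187 + 851968/10935 − 32768/729 + 65536/6561 = 32768/229635.
∫_0^4/3 u² dx = 131072/6200145, so ||u||_L² = 256*sqrt(210)/25515.
∫_0^4/3 (u')² dx = 32768/229635, so ||u'||_L² = 128*sqrt(70)/2835.
Ratio ||u||_L² / ||u'||_L² = 2*sqrt(3)/9.
Sharp Poincaré constant on H^1_0(0, 4/3) is C_P = L/π = 4/(3*π), achieved by sin(3*π/4·x).
A polynomial bump cannot attain the sharp Poincaré constant (only the first sine eigenfunction does), so the ratio is strictly less than C_P, consistent with ||u||_L² ≤ C_P ||u'||_L².


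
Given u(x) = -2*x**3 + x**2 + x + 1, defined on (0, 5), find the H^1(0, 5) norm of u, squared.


||u||_{H^1}^2 = 709315/14

The H^1 norm (squared) on an interval (0, L) is
  ||u||_{H^1}^2 = ∫_0^L u(x)^2 dx + ∫_0^L u'(x)^2 dx.
Compute u'(x) = -6*x**2 + 2*x + 1.
Then u(x)^2 = 4*x**6 - 4*x**5 - 3*x**4 - 2*x**3 + 3*x**2 + 2*x + 1 and u'(x)^2 = 36*x**4 - 24*x**3 - 8*x**2 + 4*x + 1.
Integrate each monomial from 0 to 5 using ∫_0^5 c·x^n dx = c·5^(n+1)/(n+1):
  ∫_0^5 u(x)^2 dx = ∫_0^5 (4*x^6 - 4*x^5 - 3*x^4 - 2*x^3 + 3*x^2 + 2*x + 1) dx. Term by term:
    ∫_0^5 4*x^6 dx = 312500/7;  ∫_0^5 -4*x^5 dx = -31250/3;  ∫_0^5 -3*x^4 dx = -1875;
    ∫_0^5 -2*x^3 dx = -625/2;  ∫_0^5 3*x^2 dx = 125;  ∫_0^5 2*x dx = 25;
    ∫_0^5 1 dx = 5.
  Sum: 312500/7 − 31250/3 − 1875 − 625/2 + 125 + 25 + 5 = 1352135/42.
  ∫_0^5 u'(x)^2 dx = ∫_0^5 (36*x^4 - 24*x^3 - 8*x^2 + 4*x + 1) dx. Term by term:
    ∫_0^5 36*x^4 dx = 22500;  ∫_0^5 -24*x^3 dx = -3750;  ∫_0^5 -8*x^2 dx = -1000/3;
    ∫_0^5 4*x dx = 50;  ∫_0^5 1 dx = 5.
  Sum: 22500 − 3750 − 1000/3 + 50 + 5 = 55415/3.
Adding: ||u||_{H^1}^2 = 1352135/42 + 55415/3 = 709315/14.


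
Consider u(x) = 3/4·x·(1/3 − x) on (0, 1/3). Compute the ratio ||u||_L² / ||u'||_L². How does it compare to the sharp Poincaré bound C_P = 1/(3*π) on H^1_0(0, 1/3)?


||u||_L² / ||u'||_L² = sqrt(10)/30 < C_P = 1/(3*π).

u(x) = 3/4·x·(1/3 − x), so u'(x) = 1/4 - 3*x/2.
u(x) = 3/4·x·(1/3 − x) vanishes at x = 0 and x = 1/3, so u ∈ H^1_0(0, 1/3). Differentiate via the product rule and integrate the resulting polynomials term by term.
  ∫_0^1/3 u² dx = ∫_0^1/3 (9*x^4/16 - 3*x^3/8 + x^2/16) dx. Term by term:
    ∫_0^1/3 9*x^4/16 dx = 1/2160;  ∫_0^1/3 -3*x^3/8 dx = -1/864;  ∫_0^1/3 x^2/16 dx = 1/1296.
  Sum: 1/2160 − 1/864 + 1/1296 = 1/12960.
  ∫_0^1/3 (u')² dx = ∫_0^1/3 (9*x^2/4 - 3*x/4 + 1/16) dx. Term by term:
    ∫_0^1/3 9*x^2/4 dx = 1/36;  ∫_0^1/3 -3*x/4 dx = -1/24;  ∫_0^1/3 1/16 dx = 1/48.
  Sum: 1/36 − 1/24 + 1/48 = 1/144.
∫_0^1/3 u² dx = 1/12960, so ||u||_L² = sqrt(10)/360.
∫_0^1/3 (u')² dx = 1/144, so ||u'||_L² = 1/12.
Ratio ||u||_L² / ||u'||_L² = sqrt(10)/30.
Sharp Poincaré constant on H^1_0(0, 1/3) is C_P = L/π = 1/(3*π), achieved by sin(3*π·x).
A polynomial bump cannot attain the sharp Poincaré constant (only the first sine eigenfunction does), so the ratio is strictly less than C_P, consistent with ||u||_L² ≤ C_P ||u'||_L².


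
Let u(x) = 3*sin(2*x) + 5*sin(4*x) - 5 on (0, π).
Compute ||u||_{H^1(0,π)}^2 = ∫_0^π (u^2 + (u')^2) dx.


||u||_{H^1(0,π)}^2 = 260*π

u'(x) = 6*cos(2*x) + 20*cos(4*x).
Expand u² and (u')² and integrate term by term on (0, π), using: for integers n ≥ 1, ∫_0^π sin²(nx) dx = ∫_0^π cos²(nx) dx = π/2; for n ≠ n', ∫_0^π sin(nx)sin(n'x) dx = ∫_0^π cos(nx)cos(n'x) dx = 0; and by product-to-sum, ∫_0^π sin(nx)cos(n'x) dx = ½∫_0^π [sin((n+n')x) + sin((n−n')x)] dx, which is 0 when n+n' is even and 2n/(n²−n'²) when n+n' is odd (it need not vanish on (0, π)). For the constant mode: ∫_0^π 1 dx = π, ∫_0^π cos(nx) dx = 0, ∫_0^π sin(nx) dx = (1−(−1)^n)/n.
  u² squared terms: (-5)²·∫1 dx = 25·π = 25*π;  (3)²·∫sin(2x)² dx = 9·π/2 = 9*π/2;  (5)²·∫sin(4x)² dx = 25·π/2 = 25*π/2.
  u² cross terms: 2·(-5)·(3)·∫1·sin(2x) dx = -30·(0) = 0;  2·(-5)·(5)·∫1·sin(4x) dx = -50·(0) = 0;  2·(3)·(5)·∫sin(2x)·sin(4x) dx = 30·(0) = 0.
  So ∫_0^π u² dx = 25*π + 9*π/2 + 25*π/2 + 0 + 0 + 0 = 42*π.
  (u')² squared terms: (6)²·∫cos(2x)² dx = 36·π/2 = 18*π;  (20)²·∫cos(4x)² dx = 400·π/2 = 200*π.
  (u')² cross terms: 2·(6)·(20)·∫cos(2x)·cos(4x) dx = 240·(0) = 0.
  So ∫_0^π (u')² dx = 18*π + 200*π + 0 = 218*π.
||u||_{H^1}^2 = (42*π) + (218*π) = 260*π.


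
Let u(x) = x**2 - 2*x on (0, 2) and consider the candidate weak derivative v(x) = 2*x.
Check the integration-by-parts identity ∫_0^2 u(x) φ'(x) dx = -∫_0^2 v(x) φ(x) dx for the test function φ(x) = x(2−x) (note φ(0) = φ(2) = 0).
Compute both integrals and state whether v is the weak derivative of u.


LHS = 0, RHS = -8/3. No, v is not the weak derivative of u.

u(x) = x**2 - 2*x, classical derivative u'(x) = 2*x - 2.
φ(x) = x(2−x), so φ'(x) = 2 - 2*x.
Note φ(0) = φ(2) = 0, so the boundary term u·φ vanishes.
LHS = ∫_0^2 u(x) φ'(x) dx = ∫_0^2 (-2*x^3 + 6*x^2 - 4*x) dx. Term by term:
  ∫_0^2 -2*x^3 dx = -8;  ∫_0^2 6*x^2 dx = 16;  ∫_0^2 -4*x dx = -8.
Sum: -8 + 16 − 8 = 0.
So LHS = 0.
∫_0^2 v(x) φ(x) dx = ∫_0^2 (-2*x^3 + 4*x^2) dx. Term by term:
  ∫_0^2 -2*x^3 dx = -8;  ∫_0^2 4*x^2 dx = 32/3.
Sum: -8 + 32/3 = 8/3.
So RHS = -∫_0^2 v(x) φ(x) dx = -8/3.
LHS − RHS = 8/3 ≠ 0, so the identity fails.
(For a valid weak derivative the identity must hold for EVERY test function, in particular this one. The failure shows v is NOT the weak derivative of u.)
Correct weak derivative would be u'(x) = 2*x - 2.


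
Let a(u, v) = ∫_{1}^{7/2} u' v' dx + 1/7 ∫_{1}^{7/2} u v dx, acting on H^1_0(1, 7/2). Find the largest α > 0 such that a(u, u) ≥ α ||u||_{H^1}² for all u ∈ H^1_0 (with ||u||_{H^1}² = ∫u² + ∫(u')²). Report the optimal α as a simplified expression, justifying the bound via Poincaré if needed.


α = (25 + 28*π^2)/(7*(25 + 4*π^2))

Coercivity of a(·,·) on H^1_0(1, 7/2) means a(u, u) ≥ α ||u||_{H^1}² for every u ∈ H^1_0.
The interval has length L = 5/2, and Poincaré/coercivity depend only on L. Here a(u, u) = ∫(u')² + (1/7)·∫u².
Here 0 < c = 1/7 < 1. The condition a(u,u) ≥ α||u||_{H^1}² reads (1−α)∫(u')² ≥ (α−c)∫u². Any admissible α is ≤ 1 (rapidly oscillating u have ∫u²/∫(u')² → 0), and α = 1 would force 0 ≥ (1−c)∫u², impossible since c < 1; so 1−α > 0. By the sharp Poincaré inequality on H^1_0 of an interval of length L, ∫(u')² ≥ (π/L)²∫u² with equality for the first sine mode sin(π(x−x₀)/L) (x₀ the left endpoint), so the inequality holds for all u iff (1−α)(π/L)² ≥ α − c, i.e. α ≤ ((π/L)² + c)/((π/L)² + 1) = (1 + c(L/π)²)/(1 + (L/π)²). With (π/L)² = 4*π^2/25 and c = 1/7, the largest admissible constant is α = ((π/L)² + c)/((π/L)² + 1).
Simplifying, α = (25 + 28*π^2)/(7*(25 + 4*π^2)).


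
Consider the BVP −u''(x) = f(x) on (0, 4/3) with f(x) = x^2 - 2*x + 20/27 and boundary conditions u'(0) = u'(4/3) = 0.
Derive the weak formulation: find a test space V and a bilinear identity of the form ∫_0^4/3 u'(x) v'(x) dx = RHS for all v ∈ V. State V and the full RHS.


V = H^1(0, 4/3) (no boundary constraint on v; u is determined up to an additive constant); weak form: ∫_0^4/3 u'v' dx = ∫_0^4/3 (x^2 - 2*x + 20/27) v dx for all v ∈ V.

Multiply both sides by a test function v and integrate from 0 to 4/3:
  ∫_0^4/3 −u''(x) v(x) dx = ∫_0^4/3 f(x) v(x) dx.
Integrate the LHS by parts once:
  ∫_0^4/3 −u'' v dx = −[u'(x) v(x)]_0^4/3 + ∫_0^4/3 u'(x) v'(x) dx.
Thus ∫_0^4/3 u'(x) v'(x) dx = ∫_0^4/3 f(x) v(x) dx + [u'(x) v(x)]_0^4/3.
Choose V so that boundary terms are either known or forced to vanish.
u has homogeneous Neumann: u'(0) = u'(4/3) = 0. So [u' v]_0^4/3 = 0·v(4/3) − 0·v(0) = 0 for any v; take V = H^1(0, 4/3).
Weak formulation: find u (satisfying any essential BC) such that ∫_0^4/3 u'(x) v'(x) dx = ∫_0^4/3 f v dx for all v ∈ V (homogeneous Neumann, so boundary terms vanish).
Substituting f(x) = x^2 - 2*x + 20/27, the right-hand side is ∫_0^4/3 (x^2 - 2*x + 20/27) v dx.
Compatibility check (pure Neumann): taking v ≡ 1 ∈ V gives 0 = ∫_0^4/3 f dx + (0) − (0), i.e. ∫_0^4/3 f dx must equal u'(0) − u'(4/3) = 0. Indeed ∫_0^4/3 (x^2 - 2*x + 20/27) dx = 0, so the data are compatible. The solution is then unique only up to an additive constant (fix it e.g. by requiring ∫_0^4/3 u dx = 0).


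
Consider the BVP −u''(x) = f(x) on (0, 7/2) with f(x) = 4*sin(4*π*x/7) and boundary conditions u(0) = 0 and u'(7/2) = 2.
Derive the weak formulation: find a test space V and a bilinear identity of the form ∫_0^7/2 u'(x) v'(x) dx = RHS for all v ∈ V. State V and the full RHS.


V = {v ∈ H^1(0, 7/2) : v(0) = 0} (test functions vanish at x = 0 where u is specified); weak form: ∫_0^7/2 u'v' dx = ∫_0^7/2 (4*sin(4*π*x/7)) v dx + 2·v(7/2) for all v ∈ V.

Multiply both sides by a test function v and integrate from 0 to 7/2:
  ∫_0^7/2 −u''(x) v(x) dx = ∫_0^7/2 f(x) v(x) dx.
Integrate the LHS by parts once:
  ∫_0^7/2 −u'' v dx = −[u'(x) v(x)]_0^7/2 + ∫_0^7/2 u'(x) v'(x) dx.
Thus ∫_0^7/2 u'(x) v'(x) dx = ∫_0^7/2 f(x) v(x) dx + [u'(x) v(x)]_0^7/2.
Choose V so that boundary terms are either known or forced to vanish.
Mixed BC: u(0) = 0 (Dirichlet) and u'(7/2) = 2 (Neumann). Define V = {v ∈ H^1(0, 7/2) : v(0) = 0}. Then [u' v]_0^7/2 = u'(7/2)·v(7/2) − u'(0)·0 = 2·v(7/2).
Weak formulation: find u (satisfying any essential BC) such that ∫_0^7/2 u'(x) v'(x) dx = ∫_0^7/2 f v dx + 2·v(7/2) for all v ∈ V (Dirichlet at 0 absorbed into V; Neumann datum at x = 7/2 contributes the boundary term).
Substituting f(x) = 4*sin(4*π*x/7), the right-hand side is ∫_0^7/2 (4*sin(4*π*x/7)) v dx + 2·v(7/2).
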